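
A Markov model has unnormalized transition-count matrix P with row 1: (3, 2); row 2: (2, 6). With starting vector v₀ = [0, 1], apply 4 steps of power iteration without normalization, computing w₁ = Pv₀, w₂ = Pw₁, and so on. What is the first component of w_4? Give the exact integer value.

954

w1 = Pv₀ = (3·0 + 2·1; 2·0 + 6·1) = (2, 6)
w2 = Pw1 = (3·2 + 2·6; 2·2 + 6·6) = (18, 40)
w3 = Pw2 = (134, 276)
w4 = Pw3 = (954, 1924)
The requested component of w4 is 954.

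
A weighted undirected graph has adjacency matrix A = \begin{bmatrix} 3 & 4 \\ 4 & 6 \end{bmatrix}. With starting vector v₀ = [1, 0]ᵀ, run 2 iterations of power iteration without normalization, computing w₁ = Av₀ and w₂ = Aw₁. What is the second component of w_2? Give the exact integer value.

36

w1 = Av₀ = (3·1 + 4·0; 4·1 + 6·0) = (3, 4)
w2 = Aw1 = (3·3 + 4·4; 4·3 + 6·4) = (25, 36)
The requested component of w2 is 36.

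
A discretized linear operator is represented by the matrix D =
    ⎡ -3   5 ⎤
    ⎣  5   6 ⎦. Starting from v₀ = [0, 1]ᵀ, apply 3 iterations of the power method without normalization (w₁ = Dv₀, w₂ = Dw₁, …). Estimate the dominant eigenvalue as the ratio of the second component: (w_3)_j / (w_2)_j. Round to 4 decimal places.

λ ≈ 7.2295

w1 = Dv₀ = (5, 6)
w2 = Dw1 = (15, 61)
w3 = Dw2 = (260, 441)
Ratio at component: 441 / 61 = 7.2295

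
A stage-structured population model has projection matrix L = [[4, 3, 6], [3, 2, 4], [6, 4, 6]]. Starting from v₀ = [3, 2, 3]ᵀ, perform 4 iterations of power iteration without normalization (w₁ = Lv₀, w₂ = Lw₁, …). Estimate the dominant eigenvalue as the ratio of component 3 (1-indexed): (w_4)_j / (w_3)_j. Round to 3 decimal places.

λ ≈ 13.290

w1 = Lv₀ = (36, 25, 44)
w2 = Lw1 = (483, 334, 580)
w3 = Lw2 = (6414, 4437, 7714)
w4 = Lw3 = (85251, 58972, 102516)
Ratio at component: 102516 / 7714 = 13.290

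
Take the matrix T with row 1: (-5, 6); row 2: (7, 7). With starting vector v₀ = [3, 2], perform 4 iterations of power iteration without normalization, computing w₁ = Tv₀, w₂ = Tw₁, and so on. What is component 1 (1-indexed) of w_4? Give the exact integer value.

17763

w1 = Tv₀ = ((-5)·3 + 6·2; 7·3 + 7·2) = (-3, 35)
w2 = Tw1 = ((-5)·(-3) + 6·35; 7·(-3) + 7·35) = (225, 224)
w3 = Tw2 = (219, 3143)
w4 = Tw3 = (17763, 23534)
The requested component of w4 is 17763.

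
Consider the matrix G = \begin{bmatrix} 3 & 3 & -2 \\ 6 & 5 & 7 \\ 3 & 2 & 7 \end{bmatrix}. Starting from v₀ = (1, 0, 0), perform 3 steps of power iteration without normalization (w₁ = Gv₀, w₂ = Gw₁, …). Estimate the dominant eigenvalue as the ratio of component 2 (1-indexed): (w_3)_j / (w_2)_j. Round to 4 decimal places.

w1 = Gv₀ = (3, 6, 3)
w2 = Gw1 = (21, 69, 42)
w3 = Gw2 = (186, 765, 495)
Ratio at component: 765 / 69 = 11.0870

11.0870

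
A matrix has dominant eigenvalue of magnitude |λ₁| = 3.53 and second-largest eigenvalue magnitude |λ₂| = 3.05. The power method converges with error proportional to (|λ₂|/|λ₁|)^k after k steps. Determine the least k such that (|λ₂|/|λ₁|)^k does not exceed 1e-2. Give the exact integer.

|λ₂/λ₁| = 3.05/3.53 = 0.86402
Need k ≥ ln(1e-2) / ln(0.86402) = -4.6052 / -0.1462 ≈ 31.509
Smallest integer k satisfying the bound: 32

32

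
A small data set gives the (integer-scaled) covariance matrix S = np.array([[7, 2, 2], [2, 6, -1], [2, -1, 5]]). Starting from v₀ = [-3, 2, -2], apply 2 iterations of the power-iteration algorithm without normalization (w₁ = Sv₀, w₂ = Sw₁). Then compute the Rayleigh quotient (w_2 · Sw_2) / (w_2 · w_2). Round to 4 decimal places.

w1 = Sv₀ = (7·(-3) + 2·2 + 2·(-2); 2·(-3) + 6·2 + (-1)·(-2); 2·(-3) + (-1)·2 + 5·(-2)) = (-21, 8, -18)
w2 = Sw1 = (7·(-21) + 2·8 + 2·(-18); 2·(-21) + 6·8 + (-1)·(-18); 2·(-21) + (-1)·8 + 5·(-18)) = (-167, 24, -140)
Sw2 = (-1401, -50, -1058)
w2·Sw2 = (-167)·(-1401) + 24·(-50) + (-140)·(-1058) = 380887; w2·w2 = (-167)·(-167) + 24·24 + (-140)·(-140) = 48065
λ ≈ 380887/48065 = 7.9244

λ ≈ 7.9244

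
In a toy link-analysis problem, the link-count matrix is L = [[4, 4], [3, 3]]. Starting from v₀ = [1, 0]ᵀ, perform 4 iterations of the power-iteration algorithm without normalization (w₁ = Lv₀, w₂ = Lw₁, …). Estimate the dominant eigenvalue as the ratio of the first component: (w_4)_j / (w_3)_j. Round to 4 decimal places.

λ ≈ 7.0000

w1 = Lv₀ = (4·1 + 4·0; 3·1 + 3·0) = (4, 3)
w2 = Lw1 = (4·4 + 4·3; 3·4 + 3·3) = (28, 21)
w3 = Lw2 = (196, 147)
w4 = Lw3 = (1372, 1029)
Ratio at component: 1372 / 196 = 7.0000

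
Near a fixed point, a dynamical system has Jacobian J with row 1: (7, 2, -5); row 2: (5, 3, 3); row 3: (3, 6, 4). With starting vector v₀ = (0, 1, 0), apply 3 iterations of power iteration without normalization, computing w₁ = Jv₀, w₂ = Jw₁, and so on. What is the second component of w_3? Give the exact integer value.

w1 = Jv₀ = (2, 3, 6)
w2 = Jw1 = (-10, 37, 48)
w3 = Jw2 = (-236, 205, 384)
The requested component of w3 is 205.

205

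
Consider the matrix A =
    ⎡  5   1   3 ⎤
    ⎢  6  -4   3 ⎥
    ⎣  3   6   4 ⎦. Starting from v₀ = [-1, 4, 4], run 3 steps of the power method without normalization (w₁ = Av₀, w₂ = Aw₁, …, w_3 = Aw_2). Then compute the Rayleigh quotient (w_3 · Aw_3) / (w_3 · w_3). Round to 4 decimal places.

w1 = Av₀ = (11, -10, 37)
w2 = Aw1 = (156, 217, 121)
w3 = Aw2 = (1360, 431, 2254)
Aw3 = (13993, 13198, 15682)
w3·Aw3 = 1360·13993 + 431·13198 + 2254·15682 = 60066046; w3·w3 = 1360·1360 + 431·431 + 2254·2254 = 7115877
λ ≈ 60066046/7115877 = 8.4411

λ ≈ 8.4411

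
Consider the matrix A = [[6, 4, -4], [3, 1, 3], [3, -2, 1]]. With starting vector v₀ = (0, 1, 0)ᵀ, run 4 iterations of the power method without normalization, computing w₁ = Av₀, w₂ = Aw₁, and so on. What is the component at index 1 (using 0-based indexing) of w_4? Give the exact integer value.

1081

w1 = Av₀ = (6·0 + 4·1 + (-4)·0; 3·0 + 1·1 + 3·0; 3·0 + (-2)·1 + 1·0) = (4, 1, -2)
w2 = Aw1 = (6·4 + 4·1 + (-4)·(-2); 3·4 + 1·1 + 3·(-2); 3·4 + (-2)·1 + 1·(-2)) = (36, 7, 8)
w3 = Aw2 = (212, 139, 102)
w4 = Aw3 = (1420, 1081, 460)
The requested component of w4 is 1081.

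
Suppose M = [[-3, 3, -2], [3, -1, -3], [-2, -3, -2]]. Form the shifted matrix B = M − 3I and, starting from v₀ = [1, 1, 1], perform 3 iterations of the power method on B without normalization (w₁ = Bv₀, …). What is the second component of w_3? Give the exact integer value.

-226

B = M − 3I has rows (-6, 3, -2); (3, -4, -3); (-2, -3, -5)
w1 = Bv₀ = ((-6)·1 + 3·1 + (-2)·1; 3·1 + (-4)·1 + (-3)·1; (-2)·1 + (-3)·1 + (-5)·1) = (-5, -4, -10)
w2 = Bw1 = ((-6)·(-5) + 3·(-4) + (-2)·(-10); 3·(-5) + (-4)·(-4) + (-3)·(-10); (-2)·(-5) + (-3)·(-4) + (-5)·(-10)) = (38, 31, 72)
w3 = Bw2 = (-279, -226, -529)
Requested component of w3: -226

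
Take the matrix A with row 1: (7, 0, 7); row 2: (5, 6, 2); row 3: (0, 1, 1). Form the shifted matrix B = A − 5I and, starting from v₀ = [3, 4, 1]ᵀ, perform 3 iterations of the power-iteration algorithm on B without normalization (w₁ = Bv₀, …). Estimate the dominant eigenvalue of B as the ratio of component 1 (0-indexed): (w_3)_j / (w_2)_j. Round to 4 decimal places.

3.0000

B = A − 5I has rows (2, 0, 7); (5, 1, 2); (0, 1, -4)
w1 = Bv₀ = (2·3 + 0·4 + 7·1; 5·3 + 1·4 + 2·1; 0·3 + 1·4 + (-4)·1) = (13, 21, 0)
w2 = Bw1 = (2·13 + 0·21 + 7·0; 5·13 + 1·21 + 2·0; 0·13 + 1·21 + (-4)·0) = (26, 86, 21)
w3 = Bw2 = (199, 258, 2)
Ratio: 258/86 = 3.0000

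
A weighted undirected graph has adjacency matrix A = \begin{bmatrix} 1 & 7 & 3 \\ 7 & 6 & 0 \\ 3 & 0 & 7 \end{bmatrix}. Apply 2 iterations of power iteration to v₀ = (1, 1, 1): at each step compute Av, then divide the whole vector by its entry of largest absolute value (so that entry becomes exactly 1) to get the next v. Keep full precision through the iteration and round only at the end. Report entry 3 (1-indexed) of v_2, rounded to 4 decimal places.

0.6645

Av0 = (11.00000, 13.00000, 10.00000); divide by 13.00000 → v1 = (0.84615, 1.00000, 0.76923)
Av1 = (10.15385, 11.92308, 7.92308); divide by 11.92308 → v2 = (0.85161, 1.00000, 0.66452)
Requested entry of v2: 103/155 = 0.6645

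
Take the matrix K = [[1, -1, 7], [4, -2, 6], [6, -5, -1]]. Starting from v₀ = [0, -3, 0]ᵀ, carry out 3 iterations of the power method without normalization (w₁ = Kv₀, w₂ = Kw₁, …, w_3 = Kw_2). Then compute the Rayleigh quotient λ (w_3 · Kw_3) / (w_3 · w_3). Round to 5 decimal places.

w1 = Kv₀ = (1·0 + (-1)·(-3) + 7·0; 4·0 + (-2)·(-3) + 6·0; 6·0 + (-5)·(-3) + (-1)·0) = (3, 6, 15)
w2 = Kw1 = (1·3 + (-1)·6 + 7·15; 4·3 + (-2)·6 + 6·15; 6·3 + (-5)·6 + (-1)·15) = (102, 90, -27)
w3 = Kw2 = (-177, 66, 189)
Kw3 = (1080, 294, -1581)
w3·Kw3 = (-177)·1080 + 66·294 + 189·(-1581) = -470565; w3·w3 = (-177)·(-177) + 66·66 + 189·189 = 71406
λ ≈ -470565/71406 = -6.58999

-6.58999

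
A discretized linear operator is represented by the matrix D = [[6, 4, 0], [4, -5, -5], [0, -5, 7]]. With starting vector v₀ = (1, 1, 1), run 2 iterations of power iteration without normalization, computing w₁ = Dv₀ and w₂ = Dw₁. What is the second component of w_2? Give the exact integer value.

60

w1 = Dv₀ = (6·1 + 4·1 + 0·1; 4·1 + (-5)·1 + (-5)·1; 0·1 + (-5)·1 + 7·1) = (10, -6, 2)
w2 = Dw1 = (6·10 + 4·(-6) + 0·2; 4·10 + (-5)·(-6) + (-5)·2; 0·10 + (-5)·(-6) + 7·2) = (36, 60, 44)
The requested component of w2 is 60.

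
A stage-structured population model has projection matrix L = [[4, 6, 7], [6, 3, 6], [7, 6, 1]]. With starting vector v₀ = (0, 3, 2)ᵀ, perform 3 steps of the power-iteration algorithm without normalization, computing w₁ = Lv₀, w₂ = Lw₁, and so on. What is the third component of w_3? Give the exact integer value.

w1 = Lv₀ = (4·0 + 6·3 + 7·2; 6·0 + 3·3 + 6·2; 7·0 + 6·3 + 1·2) = (32, 21, 20)
w2 = Lw1 = (4·32 + 6·21 + 7·20; 6·32 + 3·21 + 6·20; 7·32 + 6·21 + 1·20) = (394, 375, 370)
w3 = Lw2 = (6416, 5709, 5378)
The requested component of w3 is 5378.

5378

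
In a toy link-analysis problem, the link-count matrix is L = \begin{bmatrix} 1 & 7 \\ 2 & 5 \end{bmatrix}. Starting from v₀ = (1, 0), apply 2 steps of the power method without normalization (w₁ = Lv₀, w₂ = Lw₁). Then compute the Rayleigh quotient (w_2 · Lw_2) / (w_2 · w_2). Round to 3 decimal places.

w1 = Lv₀ = (1·1 + 7·0; 2·1 + 5·0) = (1, 2)
w2 = Lw1 = (1·1 + 7·2; 2·1 + 5·2) = (15, 12)
Lw2 = (99, 90)
w2·Lw2 = 15·99 + 12·90 = 2565; w2·w2 = 15·15 + 12·12 = 369
λ ≈ 2565/369 = 6.951

6.951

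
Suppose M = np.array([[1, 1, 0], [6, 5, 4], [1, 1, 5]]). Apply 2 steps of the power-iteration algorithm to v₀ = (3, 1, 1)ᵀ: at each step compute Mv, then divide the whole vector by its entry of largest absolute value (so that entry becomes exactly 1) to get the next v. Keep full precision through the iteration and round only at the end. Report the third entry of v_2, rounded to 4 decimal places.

Mv0 = (4.00000, 27.00000, 9.00000); divide by 27.00000 → v1 = (0.14815, 1.00000, 0.33333)
Mv1 = (1.14815, 7.22222, 2.81481); divide by 7.22222 → v2 = (0.15897, 1.00000, 0.38974)
Requested entry of v2: 76/195 = 0.3897

0.3897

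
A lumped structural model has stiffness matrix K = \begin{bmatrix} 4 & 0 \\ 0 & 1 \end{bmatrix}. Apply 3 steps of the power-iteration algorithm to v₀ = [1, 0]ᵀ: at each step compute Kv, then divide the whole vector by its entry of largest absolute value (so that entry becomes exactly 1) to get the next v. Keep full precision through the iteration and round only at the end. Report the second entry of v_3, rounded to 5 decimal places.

0.00000

Kv0 = (4.000000, 0.000000); divide by 4.000000 → v1 = (1.000000, 0.000000)
Kv1 = (4.000000, 0.000000); divide by 4.000000 → v2 = (1.000000, 0.000000)
Kv2 = (4.000000, 0.000000); divide by 4.000000 → v3 = (1.000000, 0.000000)
Requested entry of v3: 0/64 = 0.00000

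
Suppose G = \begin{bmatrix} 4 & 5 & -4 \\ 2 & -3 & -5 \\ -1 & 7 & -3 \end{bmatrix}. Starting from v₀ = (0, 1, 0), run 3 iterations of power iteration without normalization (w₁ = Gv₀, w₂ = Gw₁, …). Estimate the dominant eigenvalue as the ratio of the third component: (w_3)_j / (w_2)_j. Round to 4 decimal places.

λ ≈ -1.1064

w1 = Gv₀ = (4·0 + 5·1 + (-4)·0; 2·0 + (-3)·1 + (-5)·0; (-1)·0 + 7·1 + (-3)·0) = (5, -3, 7)
w2 = Gw1 = (4·5 + 5·(-3) + (-4)·7; 2·5 + (-3)·(-3) + (-5)·7; (-1)·5 + 7·(-3) + (-3)·7) = (-23, -16, -47)
w3 = Gw2 = (16, 237, 52)
Ratio at component: 52 / -47 = -1.1064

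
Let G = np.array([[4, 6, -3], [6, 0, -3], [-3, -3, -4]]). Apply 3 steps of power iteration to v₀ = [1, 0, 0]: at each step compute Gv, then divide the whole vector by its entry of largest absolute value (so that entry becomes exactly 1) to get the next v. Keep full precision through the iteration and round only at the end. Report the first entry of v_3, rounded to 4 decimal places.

1.0000

Gv0 = (4.00000, 6.00000, -3.00000); divide by 6.00000 → v1 = (0.66667, 1.00000, -0.50000)
Gv1 = (10.16667, 5.50000, -3.00000); divide by 10.16667 → v2 = (1.00000, 0.54098, -0.29508)
Gv2 = (8.13115, 6.88525, -3.44262); divide by 8.13115 → v3 = (1.00000, 0.84677, -0.42339)
Requested entry of v3: 496/496 = 1.0000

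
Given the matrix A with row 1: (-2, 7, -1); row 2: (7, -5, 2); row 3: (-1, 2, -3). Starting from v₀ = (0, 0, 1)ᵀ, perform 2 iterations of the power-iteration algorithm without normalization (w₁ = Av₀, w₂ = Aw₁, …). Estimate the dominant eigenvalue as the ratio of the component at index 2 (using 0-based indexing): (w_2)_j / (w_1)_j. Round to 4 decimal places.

w1 = Av₀ = ((-2)·0 + 7·0 + (-1)·1; 7·0 + (-5)·0 + 2·1; (-1)·0 + 2·0 + (-3)·1) = (-1, 2, -3)
w2 = Aw1 = ((-2)·(-1) + 7·2 + (-1)·(-3); 7·(-1) + (-5)·2 + 2·(-3); (-1)·(-1) + 2·2 + (-3)·(-3)) = (19, -23, 14)
Ratio at component: 14 / -3 = -4.6667

λ ≈ -4.6667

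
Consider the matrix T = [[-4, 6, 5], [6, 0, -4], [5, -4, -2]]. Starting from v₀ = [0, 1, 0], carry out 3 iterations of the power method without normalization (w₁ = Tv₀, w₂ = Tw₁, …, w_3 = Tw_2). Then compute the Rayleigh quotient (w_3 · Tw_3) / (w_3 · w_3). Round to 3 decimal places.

w1 = Tv₀ = ((-4)·0 + 6·1 + 5·0; 6·0 + 0·1 + (-4)·0; 5·0 + (-4)·1 + (-2)·0) = (6, 0, -4)
w2 = Tw1 = ((-4)·6 + 6·0 + 5·(-4); 6·6 + 0·0 + (-4)·(-4); 5·6 + (-4)·0 + (-2)·(-4)) = (-44, 52, 38)
w3 = Tw2 = (678, -416, -504)
Tw3 = (-7728, 6084, 6062)
w3·Tw3 = 678·(-7728) + (-416)·6084 + (-504)·6062 = -10825776; w3·w3 = 678·678 + (-416)·(-416) + (-504)·(-504) = 886756
λ ≈ -10825776/886756 = -12.208

-12.208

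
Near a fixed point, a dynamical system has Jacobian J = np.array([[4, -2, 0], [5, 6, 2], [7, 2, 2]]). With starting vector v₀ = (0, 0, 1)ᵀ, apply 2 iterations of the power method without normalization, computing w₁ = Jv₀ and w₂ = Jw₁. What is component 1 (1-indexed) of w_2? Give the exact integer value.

-4

w1 = Jv₀ = (4·0 + (-2)·0 + 0·1; 5·0 + 6·0 + 2·1; 7·0 + 2·0 + 2·1) = (0, 2, 2)
w2 = Jw1 = (4·0 + (-2)·2 + 0·2; 5·0 + 6·2 + 2·2; 7·0 + 2·2 + 2·2) = (-4, 16, 8)
The requested component of w2 is -4.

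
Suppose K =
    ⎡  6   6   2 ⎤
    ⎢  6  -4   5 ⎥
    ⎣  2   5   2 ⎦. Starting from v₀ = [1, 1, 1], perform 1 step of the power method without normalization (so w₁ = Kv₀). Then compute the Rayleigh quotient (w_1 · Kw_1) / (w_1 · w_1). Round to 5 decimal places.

w1 = Kv₀ = (14, 7, 9)
Kw1 = (144, 101, 81)
w1·Kw1 = 14·144 + 7·101 + 9·81 = 3452; w1·w1 = 14·14 + 7·7 + 9·9 = 326
λ ≈ 3452/326 = 10.58896

10.58896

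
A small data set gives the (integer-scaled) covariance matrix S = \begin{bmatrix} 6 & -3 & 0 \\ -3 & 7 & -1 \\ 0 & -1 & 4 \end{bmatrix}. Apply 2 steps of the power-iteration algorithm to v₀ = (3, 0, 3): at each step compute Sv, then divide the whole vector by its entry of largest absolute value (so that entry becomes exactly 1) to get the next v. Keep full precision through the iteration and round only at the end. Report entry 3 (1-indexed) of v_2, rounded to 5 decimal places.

-0.40000

Sv0 = (18.000000, -12.000000, 12.000000); divide by 18.000000 → v1 = (1.000000, -0.666667, 0.666667)
Sv1 = (8.000000, -8.333333, 3.333333); divide by -8.333333 → v2 = (-0.960000, 1.000000, -0.400000)
Requested entry of v2: 60/-150 = -0.40000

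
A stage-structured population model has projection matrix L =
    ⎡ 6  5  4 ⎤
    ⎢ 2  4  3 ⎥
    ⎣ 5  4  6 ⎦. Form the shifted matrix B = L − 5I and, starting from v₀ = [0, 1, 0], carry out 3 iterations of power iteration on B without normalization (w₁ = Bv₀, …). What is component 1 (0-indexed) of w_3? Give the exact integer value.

B = L − 5I has rows (1, 5, 4); (2, -1, 3); (5, 4, 1)
w1 = Bv₀ = (1·0 + 5·1 + 4·0; 2·0 + (-1)·1 + 3·0; 5·0 + 4·1 + 1·0) = (5, -1, 4)
w2 = Bw1 = (1·5 + 5·(-1) + 4·4; 2·5 + (-1)·(-1) + 3·4; 5·5 + 4·(-1) + 1·4) = (16, 23, 25)
w3 = Bw2 = (231, 84, 197)
Requested component of w3: 84

84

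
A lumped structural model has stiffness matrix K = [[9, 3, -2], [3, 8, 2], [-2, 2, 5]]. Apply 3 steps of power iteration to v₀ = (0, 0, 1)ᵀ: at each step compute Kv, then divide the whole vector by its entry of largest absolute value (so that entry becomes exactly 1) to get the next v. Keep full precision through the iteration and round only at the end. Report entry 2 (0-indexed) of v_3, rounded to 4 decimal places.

1.0000

Kv0 = (-2.00000, 2.00000, 5.00000); divide by 5.00000 → v1 = (-0.40000, 0.40000, 1.00000)
Kv1 = (-4.40000, 4.00000, 6.60000); divide by 6.60000 → v2 = (-0.66667, 0.60606, 1.00000)
Kv2 = (-6.18182, 4.84848, 7.54545); divide by 7.54545 → v3 = (-0.81928, 0.64257, 1.00000)
Requested entry of v3: 249/249 = 1.0000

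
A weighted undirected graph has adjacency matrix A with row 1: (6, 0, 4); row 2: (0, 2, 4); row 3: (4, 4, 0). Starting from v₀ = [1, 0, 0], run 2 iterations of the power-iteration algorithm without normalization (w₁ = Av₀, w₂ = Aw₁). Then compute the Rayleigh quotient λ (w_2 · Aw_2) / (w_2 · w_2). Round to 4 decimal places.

w1 = Av₀ = (6·1 + 0·0 + 4·0; 0·1 + 2·0 + 4·0; 4·1 + 4·0 + 0·0) = (6, 0, 4)
w2 = Aw1 = (6·6 + 0·0 + 4·4; 0·6 + 2·0 + 4·4; 4·6 + 4·0 + 0·4) = (52, 16, 24)
Aw2 = (408, 128, 272)
w2·Aw2 = 52·408 + 16·128 + 24·272 = 29792; w2·w2 = 52·52 + 16·16 + 24·24 = 3536
λ ≈ 29792/3536 = 8.4253

8.4253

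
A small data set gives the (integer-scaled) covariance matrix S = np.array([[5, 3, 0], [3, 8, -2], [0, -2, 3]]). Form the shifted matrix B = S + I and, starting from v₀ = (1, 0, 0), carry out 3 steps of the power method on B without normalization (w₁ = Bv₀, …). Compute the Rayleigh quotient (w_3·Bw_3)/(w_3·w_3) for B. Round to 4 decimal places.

B = S + I has rows (6, 3, 0); (3, 9, -2); (0, -2, 4)
w1 = Bv₀ = (6·1 + 3·0 + 0·0; 3·1 + 9·0 + (-2)·0; 0·1 + (-2)·0 + 4·0) = (6, 3, 0)
w2 = Bw1 = (6·6 + 3·3 + 0·0; 3·6 + 9·3 + (-2)·0; 0·6 + (-2)·3 + 4·0) = (45, 45, -6)
w3 = Bw2 = (405, 552, -114)
Bw3 = (4086, 6411, -1560)
w3·Bw3 = 5371542; w3·w3 = 481725; μ ≈ 5371542/481725 = 11.1506

11.1506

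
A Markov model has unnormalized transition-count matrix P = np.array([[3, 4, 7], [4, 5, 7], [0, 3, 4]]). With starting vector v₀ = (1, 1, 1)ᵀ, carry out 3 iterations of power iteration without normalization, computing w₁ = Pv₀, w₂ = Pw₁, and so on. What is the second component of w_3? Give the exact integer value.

w1 = Pv₀ = (3·1 + 4·1 + 7·1; 4·1 + 5·1 + 7·1; 0·1 + 3·1 + 4·1) = (14, 16, 7)
w2 = Pw1 = (3·14 + 4·16 + 7·7; 4·14 + 5·16 + 7·7; 0·14 + 3·16 + 4·7) = (155, 185, 76)
w3 = Pw2 = (1737, 2077, 859)
The requested component of w3 is 2077.

2077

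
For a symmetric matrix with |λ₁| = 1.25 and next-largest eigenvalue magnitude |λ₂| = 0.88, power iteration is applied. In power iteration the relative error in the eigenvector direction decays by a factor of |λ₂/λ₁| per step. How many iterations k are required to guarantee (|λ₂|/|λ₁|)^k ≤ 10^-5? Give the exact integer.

33

|λ₂/λ₁| = 0.88/1.25 = 0.70400
Need k ≥ ln(10^-5) / ln(0.70400) = -11.5129 / -0.3510 ≈ 32.803
Smallest integer k satisfying the bound: 33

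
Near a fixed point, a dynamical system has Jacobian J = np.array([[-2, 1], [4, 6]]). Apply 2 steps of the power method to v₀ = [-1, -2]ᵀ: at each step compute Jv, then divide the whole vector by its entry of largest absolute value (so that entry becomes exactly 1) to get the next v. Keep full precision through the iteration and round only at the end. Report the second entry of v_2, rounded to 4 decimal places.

Jv0 = (0.00000, -16.00000); divide by -16.00000 → v1 = (0.00000, 1.00000)
Jv1 = (1.00000, 6.00000); divide by 6.00000 → v2 = (0.16667, 1.00000)
Requested entry of v2: -96/-96 = 1.0000

1.0000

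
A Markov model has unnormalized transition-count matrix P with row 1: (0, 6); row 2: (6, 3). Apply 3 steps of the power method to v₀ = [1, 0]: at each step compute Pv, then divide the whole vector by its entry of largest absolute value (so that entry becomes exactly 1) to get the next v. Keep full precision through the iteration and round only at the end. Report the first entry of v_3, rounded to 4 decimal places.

Pv0 = (0.00000, 6.00000); divide by 6.00000 → v1 = (0.00000, 1.00000)
Pv1 = (6.00000, 3.00000); divide by 6.00000 → v2 = (1.00000, 0.50000)
Pv2 = (3.00000, 7.50000); divide by 7.50000 → v3 = (0.40000, 1.00000)
Requested entry of v3: 108/270 = 0.4000

0.4000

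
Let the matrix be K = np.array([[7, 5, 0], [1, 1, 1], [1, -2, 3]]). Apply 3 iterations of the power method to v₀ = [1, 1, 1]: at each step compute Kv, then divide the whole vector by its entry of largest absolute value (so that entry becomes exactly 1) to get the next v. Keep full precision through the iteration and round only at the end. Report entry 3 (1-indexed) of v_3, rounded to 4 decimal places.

0.1298

Kv0 = (12.00000, 3.00000, 2.00000); divide by 12.00000 → v1 = (1.00000, 0.25000, 0.16667)
Kv1 = (8.25000, 1.41667, 1.00000); divide by 8.25000 → v2 = (1.00000, 0.17172, 0.12121)
Kv2 = (7.85859, 1.29293, 1.02020); divide by 7.85859 → v3 = (1.00000, 0.16452, 0.12982)
Requested entry of v3: 101/778 = 0.1298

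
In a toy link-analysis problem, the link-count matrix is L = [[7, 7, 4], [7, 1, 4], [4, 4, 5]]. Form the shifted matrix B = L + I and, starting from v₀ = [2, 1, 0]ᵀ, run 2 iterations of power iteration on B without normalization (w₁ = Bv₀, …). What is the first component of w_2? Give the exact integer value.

B = L + I has rows (8, 7, 4); (7, 2, 4); (4, 4, 6)
w1 = Bv₀ = (8·2 + 7·1 + 4·0; 7·2 + 2·1 + 4·0; 4·2 + 4·1 + 6·0) = (23, 16, 12)
w2 = Bw1 = (8·23 + 7·16 + 4·12; 7·23 + 2·16 + 4·12; 4·23 + 4·16 + 6·12) = (344, 241, 228)
Requested component of w2: 344

344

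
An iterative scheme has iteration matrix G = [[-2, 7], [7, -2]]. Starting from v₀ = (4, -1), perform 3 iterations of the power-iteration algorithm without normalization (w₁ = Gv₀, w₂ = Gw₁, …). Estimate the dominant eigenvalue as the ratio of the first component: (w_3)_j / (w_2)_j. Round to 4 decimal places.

λ ≈ -6.8125

w1 = Gv₀ = ((-2)·4 + 7·(-1); 7·4 + (-2)·(-1)) = (-15, 30)
w2 = Gw1 = ((-2)·(-15) + 7·30; 7·(-15) + (-2)·30) = (240, -165)
w3 = Gw2 = (-1635, 2010)
Ratio at component: -1635 / 240 = -6.8125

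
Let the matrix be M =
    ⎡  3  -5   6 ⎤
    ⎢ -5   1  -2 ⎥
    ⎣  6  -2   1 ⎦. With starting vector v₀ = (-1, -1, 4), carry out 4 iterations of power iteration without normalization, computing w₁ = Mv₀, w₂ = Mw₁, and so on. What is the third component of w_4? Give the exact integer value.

w1 = Mv₀ = (26, -4, 0)
w2 = Mw1 = (98, -134, 164)
w3 = Mw2 = (1948, -952, 1020)
w4 = Mw3 = (16724, -12732, 14612)
The requested component of w4 is 14612.

14612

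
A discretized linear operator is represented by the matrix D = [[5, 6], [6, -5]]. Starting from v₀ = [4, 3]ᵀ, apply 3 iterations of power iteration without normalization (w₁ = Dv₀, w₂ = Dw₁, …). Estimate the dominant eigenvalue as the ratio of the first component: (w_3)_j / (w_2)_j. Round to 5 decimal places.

w1 = Dv₀ = (38, 9)
w2 = Dw1 = (244, 183)
w3 = Dw2 = (2318, 549)
Ratio at component: 2318 / 244 = 9.50000

λ ≈ 9.50000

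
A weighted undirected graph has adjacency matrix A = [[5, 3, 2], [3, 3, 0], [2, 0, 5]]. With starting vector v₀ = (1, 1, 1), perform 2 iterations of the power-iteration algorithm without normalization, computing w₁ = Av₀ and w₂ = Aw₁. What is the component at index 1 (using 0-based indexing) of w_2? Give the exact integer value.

48

w1 = Av₀ = (10, 6, 7)
w2 = Aw1 = (82, 48, 55)
The requested component of w2 is 48.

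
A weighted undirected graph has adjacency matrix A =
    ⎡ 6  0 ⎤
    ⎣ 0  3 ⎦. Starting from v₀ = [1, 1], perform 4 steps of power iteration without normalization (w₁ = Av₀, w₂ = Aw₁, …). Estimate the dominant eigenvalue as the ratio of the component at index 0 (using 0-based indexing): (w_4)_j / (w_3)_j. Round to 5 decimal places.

λ ≈ 6.00000

w1 = Av₀ = (6, 3)
w2 = Aw1 = (36, 9)
w3 = Aw2 = (216, 27)
w4 = Aw3 = (1296, 81)
Ratio at component: 1296 / 216 = 6.00000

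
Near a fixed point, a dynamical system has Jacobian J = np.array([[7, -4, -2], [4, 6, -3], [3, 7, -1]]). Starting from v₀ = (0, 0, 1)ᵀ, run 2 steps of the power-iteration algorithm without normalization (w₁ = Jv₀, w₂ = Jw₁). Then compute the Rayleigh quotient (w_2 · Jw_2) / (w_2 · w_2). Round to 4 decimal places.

4.0581

w1 = Jv₀ = (-2, -3, -1)
w2 = Jw1 = (0, -23, -26)
Jw2 = (144, -60, -135)
w2·Jw2 = 0·144 + (-23)·(-60) + (-26)·(-135) = 4890; w2·w2 = 0·0 + (-23)·(-23) + (-26)·(-26) = 1205
λ ≈ 4890/1205 = 4.0581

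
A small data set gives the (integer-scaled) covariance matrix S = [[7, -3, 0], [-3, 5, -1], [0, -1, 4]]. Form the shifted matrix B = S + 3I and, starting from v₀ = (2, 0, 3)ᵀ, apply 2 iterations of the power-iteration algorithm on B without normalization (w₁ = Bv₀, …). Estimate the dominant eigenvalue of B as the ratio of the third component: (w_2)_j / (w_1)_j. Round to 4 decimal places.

μ ≈ 7.4286

B = S + 3I has rows (10, -3, 0); (-3, 8, -1); (0, -1, 7)
w1 = Bv₀ = (10·2 + (-3)·0 + 0·3; (-3)·2 + 8·0 + (-1)·3; 0·2 + (-1)·0 + 7·3) = (20, -9, 21)
w2 = Bw1 = (10·20 + (-3)·(-9) + 0·21; (-3)·20 + 8·(-9) + (-1)·21; 0·20 + (-1)·(-9) + 7·21) = (227, -153, 156)
Ratio: 156/21 = 7.4286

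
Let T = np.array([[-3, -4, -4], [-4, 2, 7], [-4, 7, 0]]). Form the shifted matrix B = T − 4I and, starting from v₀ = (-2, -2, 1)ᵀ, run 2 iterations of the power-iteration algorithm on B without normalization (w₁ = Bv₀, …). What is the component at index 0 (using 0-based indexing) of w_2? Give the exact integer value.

B = T − 4I has rows (-7, -4, -4); (-4, -2, 7); (-4, 7, -4)
w1 = Bv₀ = (18, 19, -10)
w2 = Bw1 = (-162, -180, 101)
Requested component of w2: -162

-162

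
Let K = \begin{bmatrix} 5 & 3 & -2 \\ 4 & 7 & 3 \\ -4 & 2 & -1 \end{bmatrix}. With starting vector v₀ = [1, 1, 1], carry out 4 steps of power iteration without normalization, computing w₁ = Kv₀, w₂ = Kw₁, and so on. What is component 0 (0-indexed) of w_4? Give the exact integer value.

w1 = Kv₀ = (5·1 + 3·1 + (-2)·1; 4·1 + 7·1 + 3·1; (-4)·1 + 2·1 + (-1)·1) = (6, 14, -3)
w2 = Kw1 = (5·6 + 3·14 + (-2)·(-3); 4·6 + 7·14 + 3·(-3); (-4)·6 + 2·14 + (-1)·(-3)) = (78, 113, 7)
w3 = Kw2 = (715, 1124, -93)
w4 = Kw3 = (7133, 10449, -519)
The requested component of w4 is 7133.

7133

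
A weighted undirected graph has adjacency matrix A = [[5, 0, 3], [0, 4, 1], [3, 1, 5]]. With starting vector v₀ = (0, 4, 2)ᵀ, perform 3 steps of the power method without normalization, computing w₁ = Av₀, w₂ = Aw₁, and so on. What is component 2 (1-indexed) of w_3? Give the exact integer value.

w1 = Av₀ = (5·0 + 0·4 + 3·2; 0·0 + 4·4 + 1·2; 3·0 + 1·4 + 5·2) = (6, 18, 14)
w2 = Aw1 = (5·6 + 0·18 + 3·14; 0·6 + 4·18 + 1·14; 3·6 + 1·18 + 5·14) = (72, 86, 106)
w3 = Aw2 = (678, 450, 832)
The requested component of w3 is 450.

450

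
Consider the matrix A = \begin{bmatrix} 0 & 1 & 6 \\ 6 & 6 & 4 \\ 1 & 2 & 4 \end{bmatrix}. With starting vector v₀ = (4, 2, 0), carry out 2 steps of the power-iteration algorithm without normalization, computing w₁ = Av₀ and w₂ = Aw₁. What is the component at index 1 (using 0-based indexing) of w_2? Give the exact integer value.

w1 = Av₀ = (0·4 + 1·2 + 6·0; 6·4 + 6·2 + 4·0; 1·4 + 2·2 + 4·0) = (2, 36, 8)
w2 = Aw1 = (0·2 + 1·36 + 6·8; 6·2 + 6·36 + 4·8; 1·2 + 2·36 + 4·8) = (84, 260, 106)
The requested component of w2 is 260.

260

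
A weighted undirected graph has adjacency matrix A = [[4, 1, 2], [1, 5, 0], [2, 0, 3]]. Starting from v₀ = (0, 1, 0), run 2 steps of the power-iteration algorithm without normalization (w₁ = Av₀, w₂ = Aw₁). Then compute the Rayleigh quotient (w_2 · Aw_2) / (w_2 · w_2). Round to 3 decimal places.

w1 = Av₀ = (1, 5, 0)
w2 = Aw1 = (9, 26, 2)
Aw2 = (66, 139, 24)
w2·Aw2 = 9·66 + 26·139 + 2·24 = 4256; w2·w2 = 9·9 + 26·26 + 2·2 = 761
λ ≈ 4256/761 = 5.593

λ ≈ 5.593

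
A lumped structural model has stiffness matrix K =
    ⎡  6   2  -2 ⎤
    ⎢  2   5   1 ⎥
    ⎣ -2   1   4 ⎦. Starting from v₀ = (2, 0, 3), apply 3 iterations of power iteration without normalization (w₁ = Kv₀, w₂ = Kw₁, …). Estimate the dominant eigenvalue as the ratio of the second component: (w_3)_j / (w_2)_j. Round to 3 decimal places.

λ ≈ 6.727

w1 = Kv₀ = (6·2 + 2·0 + (-2)·3; 2·2 + 5·0 + 1·3; (-2)·2 + 1·0 + 4·3) = (6, 7, 8)
w2 = Kw1 = (6·6 + 2·7 + (-2)·8; 2·6 + 5·7 + 1·8; (-2)·6 + 1·7 + 4·8) = (34, 55, 27)
w3 = Kw2 = (260, 370, 95)
Ratio at component: 370 / 55 = 6.727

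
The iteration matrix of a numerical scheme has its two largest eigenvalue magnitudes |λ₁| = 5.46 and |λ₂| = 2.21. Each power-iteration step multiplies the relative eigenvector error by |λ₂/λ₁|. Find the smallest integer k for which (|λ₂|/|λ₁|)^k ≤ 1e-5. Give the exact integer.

|λ₂/λ₁| = 2.21/5.46 = 0.40476
Need k ≥ ln(1e-5) / ln(0.40476) = -11.5129 / -0.9045 ≈ 12.729
Smallest integer k satisfying the bound: 13

13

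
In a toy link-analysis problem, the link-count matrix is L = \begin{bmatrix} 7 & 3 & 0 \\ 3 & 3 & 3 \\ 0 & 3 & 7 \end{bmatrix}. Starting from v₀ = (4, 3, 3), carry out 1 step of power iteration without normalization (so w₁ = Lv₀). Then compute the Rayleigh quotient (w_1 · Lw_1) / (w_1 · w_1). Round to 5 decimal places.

λ ≈ 9.66961

w1 = Lv₀ = (37, 30, 30)
Lw1 = (349, 291, 300)
w1·Lw1 = 37·349 + 30·291 + 30·300 = 30643; w1·w1 = 37·37 + 30·30 + 30·30 = 3169
λ ≈ 30643/3169 = 9.66961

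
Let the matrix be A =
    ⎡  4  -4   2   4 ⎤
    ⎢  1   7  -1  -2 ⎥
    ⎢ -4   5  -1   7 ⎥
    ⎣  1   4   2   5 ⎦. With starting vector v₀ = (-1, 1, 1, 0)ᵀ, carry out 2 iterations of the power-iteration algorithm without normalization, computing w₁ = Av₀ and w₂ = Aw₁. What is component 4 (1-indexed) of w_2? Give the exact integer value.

w1 = Av₀ = (4·(-1) + (-4)·1 + 2·1 + 4·0; 1·(-1) + 7·1 + (-1)·1 + (-2)·0; (-4)·(-1) + 5·1 + (-1)·1 + 7·0; 1·(-1) + 4·1 + 2·1 + 5·0) = (-6, 5, 8, 5)
w2 = Aw1 = (4·(-6) + (-4)·5 + 2·8 + 4·5; 1·(-6) + 7·5 + (-1)·8 + (-2)·5; (-4)·(-6) + 5·5 + (-1)·8 + 7·5; 1·(-6) + 4·5 + 2·8 + 5·5) = (-8, 11, 76, 55)
The requested component of w2 is 55.

55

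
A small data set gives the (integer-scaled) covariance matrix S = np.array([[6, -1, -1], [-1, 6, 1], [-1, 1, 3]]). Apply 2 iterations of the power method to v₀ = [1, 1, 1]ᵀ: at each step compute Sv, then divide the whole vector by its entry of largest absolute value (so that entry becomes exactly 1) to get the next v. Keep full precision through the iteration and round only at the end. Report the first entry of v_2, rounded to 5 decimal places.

0.42857

Sv0 = (4.000000, 6.000000, 3.000000); divide by 6.000000 → v1 = (0.666667, 1.000000, 0.500000)
Sv1 = (2.500000, 5.833333, 1.833333); divide by 5.833333 → v2 = (0.428571, 1.000000, 0.314286)
Requested entry of v2: 15/35 = 0.42857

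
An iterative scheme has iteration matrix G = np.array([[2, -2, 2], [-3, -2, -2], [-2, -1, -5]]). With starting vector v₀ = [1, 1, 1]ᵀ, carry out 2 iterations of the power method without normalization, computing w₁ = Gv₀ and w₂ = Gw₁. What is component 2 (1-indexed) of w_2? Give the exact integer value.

24

w1 = Gv₀ = (2·1 + (-2)·1 + 2·1; (-3)·1 + (-2)·1 + (-2)·1; (-2)·1 + (-1)·1 + (-5)·1) = (2, -7, -8)
w2 = Gw1 = (2·2 + (-2)·(-7) + 2·(-8); (-3)·2 + (-2)·(-7) + (-2)·(-8); (-2)·2 + (-1)·(-7) + (-5)·(-8)) = (2, 24, 43)
The requested component of w2 is 24.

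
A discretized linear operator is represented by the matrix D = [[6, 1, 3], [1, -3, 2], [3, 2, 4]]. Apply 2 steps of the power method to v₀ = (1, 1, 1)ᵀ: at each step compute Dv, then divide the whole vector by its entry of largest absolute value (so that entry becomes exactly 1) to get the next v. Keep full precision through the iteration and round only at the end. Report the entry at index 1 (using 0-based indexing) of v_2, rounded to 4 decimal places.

0.3218

Dv0 = (10.00000, 0.00000, 9.00000); divide by 10.00000 → v1 = (1.00000, 0.00000, 0.90000)
Dv1 = (8.70000, 2.80000, 6.60000); divide by 8.70000 → v2 = (1.00000, 0.32184, 0.75862)
Requested entry of v2: 28/87 = 0.3218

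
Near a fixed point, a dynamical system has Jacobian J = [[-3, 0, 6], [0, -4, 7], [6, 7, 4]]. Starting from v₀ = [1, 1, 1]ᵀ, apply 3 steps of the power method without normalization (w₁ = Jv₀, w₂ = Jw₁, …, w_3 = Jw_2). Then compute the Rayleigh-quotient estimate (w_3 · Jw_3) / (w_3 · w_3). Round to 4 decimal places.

λ ≈ 8.1935

w1 = Jv₀ = ((-3)·1 + 0·1 + 6·1; 0·1 + (-4)·1 + 7·1; 6·1 + 7·1 + 4·1) = (3, 3, 17)
w2 = Jw1 = ((-3)·3 + 0·3 + 6·17; 0·3 + (-4)·3 + 7·17; 6·3 + 7·3 + 4·17) = (93, 107, 107)
w3 = Jw2 = (363, 321, 1735)
Jw3 = (9321, 10861, 11365)
w3·Jw3 = 363·9321 + 321·10861 + 1735·11365 = 26588179; w3·w3 = 363·363 + 321·321 + 1735·1735 = 3245035
λ ≈ 26588179/3245035 = 8.1935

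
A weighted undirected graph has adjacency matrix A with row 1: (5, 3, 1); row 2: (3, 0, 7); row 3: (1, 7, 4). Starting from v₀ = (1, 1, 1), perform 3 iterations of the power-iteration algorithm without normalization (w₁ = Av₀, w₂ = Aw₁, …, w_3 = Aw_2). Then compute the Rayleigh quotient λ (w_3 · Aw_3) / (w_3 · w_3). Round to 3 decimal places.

10.548

w1 = Av₀ = (5·1 + 3·1 + 1·1; 3·1 + 0·1 + 7·1; 1·1 + 7·1 + 4·1) = (9, 10, 12)
w2 = Aw1 = (5·9 + 3·10 + 1·12; 3·9 + 0·10 + 7·12; 1·9 + 7·10 + 4·12) = (87, 111, 127)
w3 = Aw2 = (895, 1150, 1372)
Aw3 = (9297, 12289, 14433)
w3·Aw3 = 895·9297 + 1150·12289 + 1372·14433 = 42255241; w3·w3 = 895·895 + 1150·1150 + 1372·1372 = 4005909
λ ≈ 42255241/4005909 = 10.548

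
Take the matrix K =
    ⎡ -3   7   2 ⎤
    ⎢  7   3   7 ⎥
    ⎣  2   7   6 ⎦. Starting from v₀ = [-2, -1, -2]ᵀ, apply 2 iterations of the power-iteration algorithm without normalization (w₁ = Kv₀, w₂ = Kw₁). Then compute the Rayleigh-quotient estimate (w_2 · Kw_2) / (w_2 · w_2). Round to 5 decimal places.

13.32499

w1 = Kv₀ = (-5, -31, -23)
w2 = Kw1 = (-248, -289, -365)
Kw2 = (-2009, -5158, -4709)
w2·Kw2 = (-248)·(-2009) + (-289)·(-5158) + (-365)·(-4709) = 3707679; w2·w2 = (-248)·(-248) + (-289)·(-289) + (-365)·(-365) = 278250
λ ≈ 3707679/278250 = 13.32499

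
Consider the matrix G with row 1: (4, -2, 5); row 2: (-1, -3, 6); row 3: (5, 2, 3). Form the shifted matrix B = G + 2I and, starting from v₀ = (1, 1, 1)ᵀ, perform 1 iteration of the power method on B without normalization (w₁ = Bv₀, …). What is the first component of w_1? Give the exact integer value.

B = G + 2I has rows (6, -2, 5); (-1, -1, 6); (5, 2, 5)
w1 = Bv₀ = (6·1 + (-2)·1 + 5·1; (-1)·1 + (-1)·1 + 6·1; 5·1 + 2·1 + 5·1) = (9, 4, 12)
Requested component of w1: 9

9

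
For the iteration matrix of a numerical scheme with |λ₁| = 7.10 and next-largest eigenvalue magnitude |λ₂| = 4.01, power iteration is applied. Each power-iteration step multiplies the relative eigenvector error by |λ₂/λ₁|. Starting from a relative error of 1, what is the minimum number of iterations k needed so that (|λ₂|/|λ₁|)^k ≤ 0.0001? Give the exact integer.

|λ₂/λ₁| = 4.01/7.10 = 0.56479
Need k ≥ ln(0.0001) / ln(0.56479) = -9.2103 / -0.5713 ≈ 16.122
Smallest integer k satisfying the bound: 17

17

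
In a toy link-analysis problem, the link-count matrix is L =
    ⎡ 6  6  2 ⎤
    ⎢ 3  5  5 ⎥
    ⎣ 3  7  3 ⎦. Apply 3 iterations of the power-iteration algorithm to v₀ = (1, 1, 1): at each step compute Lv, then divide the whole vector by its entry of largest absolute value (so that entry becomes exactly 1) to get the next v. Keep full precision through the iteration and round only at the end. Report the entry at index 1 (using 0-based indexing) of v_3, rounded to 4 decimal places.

Lv0 = (14.00000, 13.00000, 13.00000); divide by 14.00000 → v1 = (1.00000, 0.92857, 0.92857)
Lv1 = (13.42857, 12.28571, 12.28571); divide by 13.42857 → v2 = (1.00000, 0.91489, 0.91489)
Lv2 = (13.31915, 12.14894, 12.14894); divide by 13.31915 → v3 = (1.00000, 0.91214, 0.91214)
Requested entry of v3: 2284/2504 = 0.9121

0.9121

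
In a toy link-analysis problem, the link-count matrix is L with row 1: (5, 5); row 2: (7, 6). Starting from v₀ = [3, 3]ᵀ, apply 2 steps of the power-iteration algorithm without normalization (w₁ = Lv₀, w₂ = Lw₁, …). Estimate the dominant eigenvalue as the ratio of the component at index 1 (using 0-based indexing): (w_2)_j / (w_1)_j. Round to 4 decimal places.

λ ≈ 11.3846

w1 = Lv₀ = (5·3 + 5·3; 7·3 + 6·3) = (30, 39)
w2 = Lw1 = (5·30 + 5·39; 7·30 + 6·39) = (345, 444)
Ratio at component: 444 / 39 = 11.3846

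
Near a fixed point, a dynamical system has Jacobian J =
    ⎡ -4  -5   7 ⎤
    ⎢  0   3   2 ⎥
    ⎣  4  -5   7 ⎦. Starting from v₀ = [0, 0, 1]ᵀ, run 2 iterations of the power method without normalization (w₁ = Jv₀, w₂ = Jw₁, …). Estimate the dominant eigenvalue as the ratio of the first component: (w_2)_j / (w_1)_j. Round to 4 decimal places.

w1 = Jv₀ = ((-4)·0 + (-5)·0 + 7·1; 0·0 + 3·0 + 2·1; 4·0 + (-5)·0 + 7·1) = (7, 2, 7)
w2 = Jw1 = ((-4)·7 + (-5)·2 + 7·7; 0·7 + 3·2 + 2·7; 4·7 + (-5)·2 + 7·7) = (11, 20, 67)
Ratio at component: 11 / 7 = 1.5714

λ ≈ 1.5714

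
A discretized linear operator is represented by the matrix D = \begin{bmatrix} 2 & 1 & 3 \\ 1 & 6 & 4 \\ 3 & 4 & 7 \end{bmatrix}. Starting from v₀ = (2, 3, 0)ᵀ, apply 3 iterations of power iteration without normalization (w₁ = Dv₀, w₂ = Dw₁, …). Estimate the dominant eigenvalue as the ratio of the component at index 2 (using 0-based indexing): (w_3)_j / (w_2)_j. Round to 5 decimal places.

11.66960

w1 = Dv₀ = (7, 20, 18)
w2 = Dw1 = (88, 199, 227)
w3 = Dw2 = (1056, 2190, 2649)
Ratio at component: 2649 / 227 = 11.66960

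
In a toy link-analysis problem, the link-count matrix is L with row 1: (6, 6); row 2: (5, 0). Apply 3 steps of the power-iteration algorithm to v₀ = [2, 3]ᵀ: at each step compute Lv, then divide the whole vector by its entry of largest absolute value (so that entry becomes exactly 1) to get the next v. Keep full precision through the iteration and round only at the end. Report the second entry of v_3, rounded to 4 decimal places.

0.5128

Lv0 = (30.00000, 10.00000); divide by 30.00000 → v1 = (1.00000, 0.33333)
Lv1 = (8.00000, 5.00000); divide by 8.00000 → v2 = (1.00000, 0.62500)
Lv2 = (9.75000, 5.00000); divide by 9.75000 → v3 = (1.00000, 0.51282)
Requested entry of v3: 1200/2340 = 0.5128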